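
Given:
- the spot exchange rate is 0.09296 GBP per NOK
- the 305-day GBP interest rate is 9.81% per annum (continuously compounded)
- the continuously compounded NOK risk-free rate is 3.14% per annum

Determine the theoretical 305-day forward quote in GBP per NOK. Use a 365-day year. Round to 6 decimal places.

T = 305/365 years.
GBP growth factor: e^(0.0981×305/365) = 1.0854276.
NOK growth factor: e^(0.0314×305/365) = 1.0265856.
So F = 0.09296 × 1.0854276 / 1.0265856 = 0.09828830 (GBP/NOK).

0.098288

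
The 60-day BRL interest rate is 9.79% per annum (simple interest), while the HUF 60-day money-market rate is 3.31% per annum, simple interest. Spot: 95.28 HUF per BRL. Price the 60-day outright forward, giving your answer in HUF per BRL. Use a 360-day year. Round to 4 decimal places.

94.2675

T = 60/360 years.
HUF growth factor: 1 + 0.0331×60/360 = 1.00551667.
Growth of 1 BRL over T: 1 + 0.0979×60/360 = 1.01631667.
CIP: F = S · (grow HUF)/(grow BRL) = 95.28 × 1.00551667/1.01631667 = 94.267497 HUF per BRL.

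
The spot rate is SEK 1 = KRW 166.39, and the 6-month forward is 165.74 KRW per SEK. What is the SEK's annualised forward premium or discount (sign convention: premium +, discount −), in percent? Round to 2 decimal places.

T = 6/12 years.
SEK trades forward at -0.39065% vs spot over the period.
×(1/T) gives -0.78% p.a.

-0.78%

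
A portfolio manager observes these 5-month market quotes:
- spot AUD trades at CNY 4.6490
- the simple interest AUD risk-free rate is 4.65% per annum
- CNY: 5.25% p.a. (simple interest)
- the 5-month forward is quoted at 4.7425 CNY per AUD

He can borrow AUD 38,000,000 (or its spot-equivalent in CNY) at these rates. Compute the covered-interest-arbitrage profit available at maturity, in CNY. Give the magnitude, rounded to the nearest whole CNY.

T = 5/12 years.
Keep in AUD, deliver into the forward: 38,000,000·1.019375·4.7425 = CNY 183,706,665.63.
Swap to CNY now, deposit: 38,000,000·4.6490·1.021875 = CNY 180,526,481.25.
The quoted forward overvalues AUD, so borrow CNY, buy AUD at spot, deposit the AUD at 4.65%, and sell the proceeds forward at 4.7425.
Profit = 183,706,665.63 − 180,526,481.25 = CNY 3,180,184.

CNY 3,180,184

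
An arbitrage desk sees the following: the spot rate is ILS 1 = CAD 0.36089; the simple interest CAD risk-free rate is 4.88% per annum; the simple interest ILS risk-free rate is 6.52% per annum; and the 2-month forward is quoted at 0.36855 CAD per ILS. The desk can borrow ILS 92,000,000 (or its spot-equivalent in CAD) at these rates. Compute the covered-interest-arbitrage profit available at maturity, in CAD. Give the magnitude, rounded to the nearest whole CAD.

T = 2/12 years.
Keep in ILS, deliver into the forward: 92,000,000·1.0108666667·0.36855 = CAD 34,275,051.72.
Swap to CAD now, deposit: 92,000,000·0.36089·1.0081333333 = CAD 33,471,921.96.
The quoted forward overvalues ILS, so borrow CAD, buy ILS at spot, deposit the ILS at 6.52%, and sell the proceeds forward at 0.36855.
The gap between the two covered legs is CAD 803,130.

CAD 803,130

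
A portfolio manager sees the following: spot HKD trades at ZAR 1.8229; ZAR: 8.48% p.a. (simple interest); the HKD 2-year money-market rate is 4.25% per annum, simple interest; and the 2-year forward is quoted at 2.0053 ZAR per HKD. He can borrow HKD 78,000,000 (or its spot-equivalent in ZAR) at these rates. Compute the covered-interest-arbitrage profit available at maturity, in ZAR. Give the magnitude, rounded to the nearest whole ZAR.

T = 2 years.
Keep in HKD, deliver into the forward: 78,000,000·1.085000·2.0053 = ZAR 169,708,539.00.
Swap to ZAR now, deposit: 78,000,000·1.8229·1.169600 = ZAR 166,300,979.52.
The quoted forward overvalues HKD, so borrow ZAR, buy HKD at spot, deposit the HKD at 4.25%, and sell the proceeds forward at 2.0053.
Profit = 169,708,539.00 − 166,300,979.52 = ZAR 3,407,559.

ZAR 3,407,559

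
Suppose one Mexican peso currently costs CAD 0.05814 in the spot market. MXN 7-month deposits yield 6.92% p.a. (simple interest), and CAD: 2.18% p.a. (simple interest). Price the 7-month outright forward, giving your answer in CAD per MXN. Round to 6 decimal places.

0.056595

T = 7/12 years.
Growth of 1 CAD over T: 1 + 0.0218×7/12 = 1.0127167.
MXN growth factor: 1 + 0.0692×7/12 = 1.0403667.
So F = 0.05814 × 1.0127167 / 1.0403667 = 0.05659480 (CAD/MXN).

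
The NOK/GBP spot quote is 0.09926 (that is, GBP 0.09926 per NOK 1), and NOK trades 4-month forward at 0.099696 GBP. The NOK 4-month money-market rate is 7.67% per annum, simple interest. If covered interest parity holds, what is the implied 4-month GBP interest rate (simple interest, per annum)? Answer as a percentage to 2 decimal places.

9.02%

T = 4/12 years.
CIP gives F = S · g_GBP/g_NOK, so g_GBP/g_NOK = 0.099696/0.09926 = 1.0043925.
The NOK side grows by 1 + 0.0767×4/12 = 1.0255667.
So the GBP growth factor = 1.0300715.
(1.0300715 − 1)/T = 0.090215, i.e. 9.02%.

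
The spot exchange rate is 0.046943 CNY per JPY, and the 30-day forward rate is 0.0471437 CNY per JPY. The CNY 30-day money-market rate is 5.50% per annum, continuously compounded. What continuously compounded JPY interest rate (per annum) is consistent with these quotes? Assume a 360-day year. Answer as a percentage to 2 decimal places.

T = 30/360 years.
F/S = 0.0471437/0.046943 = 1.0042754 = (growth of CNY) / (growth of JPY).
CNY growth factor: e^(0.0550×30/360) = 1.0045939.
That pins the JPY growth at 1.0003171.
r = ln(1.0003171)/(30/360) = 0.003805 → 0.38%.

0.38%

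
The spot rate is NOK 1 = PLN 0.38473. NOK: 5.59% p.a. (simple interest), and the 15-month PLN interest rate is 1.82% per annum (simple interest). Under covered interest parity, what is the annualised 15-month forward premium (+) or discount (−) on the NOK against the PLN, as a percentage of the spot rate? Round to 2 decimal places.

-3.52%

T = 15/12 years.
CIP forward (PLN per NOK) = 0.38473 × 1.022750/1.069875 = 0.36778372.
(F − S)/S ÷ T = (0.36778372 − 0.38473)/0.38473/(15/12) = -0.035238 → -3.52%.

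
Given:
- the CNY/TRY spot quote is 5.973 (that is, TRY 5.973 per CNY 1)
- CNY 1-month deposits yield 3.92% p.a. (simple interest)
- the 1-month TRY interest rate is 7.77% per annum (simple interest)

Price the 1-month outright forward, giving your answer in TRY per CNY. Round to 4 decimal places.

T = 1/12 years.
TRY accumulates by 1 + 0.0777×1/12 = 1.006475.
CNY growth factor: 1 + 0.0392×1/12 = 1.0032667.
Forward (TRY per CNY) = 5.973 × 1.006475 / 1.0032667 = 5.992101.

5.9921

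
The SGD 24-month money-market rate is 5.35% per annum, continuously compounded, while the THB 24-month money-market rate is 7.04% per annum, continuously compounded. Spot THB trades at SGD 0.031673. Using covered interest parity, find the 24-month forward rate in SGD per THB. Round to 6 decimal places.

0.030620

T = 2 years.
SGD growth factor: e^(0.0535×2) = 1.1129343.
Growth of 1 THB over T: e^(0.0704×2) = 1.1511944.
So F = 0.031673 × 1.1129343 / 1.1511944 = 0.03062034 (SGD/THB).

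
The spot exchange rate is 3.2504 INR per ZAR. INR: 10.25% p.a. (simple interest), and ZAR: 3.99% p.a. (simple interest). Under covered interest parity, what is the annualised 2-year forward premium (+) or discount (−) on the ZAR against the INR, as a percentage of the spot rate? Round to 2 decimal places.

T = 2 years.
No-arbitrage forward: 3.2504 × 1.205000 / 1.079800 = 3.6272754 INR/ZAR.
Annualised premium = (F − S)/S × (1/T) = (3.6272754 − 3.2504)/3.2504 ÷ 2 = 5.80%.

+5.80%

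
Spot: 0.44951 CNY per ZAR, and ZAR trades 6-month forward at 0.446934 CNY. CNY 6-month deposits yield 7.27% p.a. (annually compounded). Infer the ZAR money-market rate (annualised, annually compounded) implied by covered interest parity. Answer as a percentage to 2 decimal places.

8.51%

T = 6/12 years.
By CIP, F/S equals the CNY-to-ZAR growth ratio: 0.446934/0.44951 = 0.9942693.
CNY growth factor: (1 + 0.0727)^(6/12) = 1.0357123.
Hence g_ZAR = 1.0416819.
Annualise: 1.0416819^(12/6) − 1 = 0.085101 = 8.51%.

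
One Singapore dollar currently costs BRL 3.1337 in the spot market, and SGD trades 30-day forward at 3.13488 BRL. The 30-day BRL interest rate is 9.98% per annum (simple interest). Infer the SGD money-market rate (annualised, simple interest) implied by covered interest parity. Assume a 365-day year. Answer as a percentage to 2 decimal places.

9.52%

T = 30/365 years.
By CIP, F/S equals the BRL-to-SGD growth ratio: 3.13488/3.1337 = 1.0003766.
The BRL side grows by 1 + 0.0998×30/365 = 1.0082027.
Hence g_SGD = 1.0078232.
r = (1.0078232 − 1)/(30/365) = 0.095182 → 9.52%.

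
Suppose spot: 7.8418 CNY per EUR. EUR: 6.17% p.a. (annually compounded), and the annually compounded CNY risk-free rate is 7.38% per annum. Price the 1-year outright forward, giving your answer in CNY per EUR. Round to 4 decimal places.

7.9312

T = 1 year.
Growth of 1 CNY over T: (1 + 0.0738)^1 = 1.073800.
EUR accumulates by (1 + 0.0617)^1 = 1.061700.
CIP: F = S · (grow CNY)/(grow EUR) = 7.8418 × 1.073800/1.061700 = 7.931172 CNY per EUR.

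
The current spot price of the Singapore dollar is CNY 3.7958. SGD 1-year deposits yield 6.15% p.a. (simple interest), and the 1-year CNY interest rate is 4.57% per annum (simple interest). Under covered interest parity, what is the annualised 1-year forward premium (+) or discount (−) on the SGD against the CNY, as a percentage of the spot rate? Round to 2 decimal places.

-1.49%

T = 1 year.
CIP forward (CNY per SGD) = 3.7958 × 1.045700/1.061500 = 3.7393010.
Annualised premium = (F − S)/S × (1/T) = (3.7393010 − 3.7958)/3.7958 ÷ 1 = -1.49%.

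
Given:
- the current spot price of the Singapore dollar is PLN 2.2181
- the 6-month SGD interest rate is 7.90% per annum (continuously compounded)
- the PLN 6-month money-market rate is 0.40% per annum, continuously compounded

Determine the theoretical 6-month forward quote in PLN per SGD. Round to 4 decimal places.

T = 6/12 years.
PLN growth factor: e^(0.0040×6/12) = 1.002002.
SGD growth factor: e^(0.0790×6/12) = 1.0402905.
So F = 2.2181 × 1.002002 / 1.0402905 = 2.136462 (PLN/SGD).

2.1365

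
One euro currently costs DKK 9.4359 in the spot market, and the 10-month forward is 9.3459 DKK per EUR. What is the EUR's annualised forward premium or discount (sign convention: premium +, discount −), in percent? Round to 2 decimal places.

T = 10/12 years.
EUR trades forward at -0.95380% vs spot over the period.
×(1/T) gives -1.14% p.a.

-1.14%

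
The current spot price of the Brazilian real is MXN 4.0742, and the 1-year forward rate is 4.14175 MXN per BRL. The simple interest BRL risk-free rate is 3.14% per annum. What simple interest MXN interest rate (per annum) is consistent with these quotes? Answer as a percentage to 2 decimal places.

4.85%

T = 1 year.
CIP gives F = S · g_MXN/g_BRL, so g_MXN/g_BRL = 4.14175/4.0742 = 1.0165799.
BRL growth factor: 1 + 0.0314×1 = 1.031400.
So the MXN growth factor = 1.0485005.
(1.0485005 − 1)/T = 0.048501, i.e. 4.85%.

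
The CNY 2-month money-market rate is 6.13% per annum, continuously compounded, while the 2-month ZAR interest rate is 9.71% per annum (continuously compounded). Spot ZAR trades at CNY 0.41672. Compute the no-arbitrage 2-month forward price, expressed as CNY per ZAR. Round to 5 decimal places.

T = 2/12 years.
CNY accumulates by e^(0.0613×2/12) = 1.010269.
ZAR growth factor: e^(0.0971×2/12) = 1.016315.
Forward (CNY per ZAR) = 0.41672 × 1.010269 / 1.016315 = 0.4142410.

0.41424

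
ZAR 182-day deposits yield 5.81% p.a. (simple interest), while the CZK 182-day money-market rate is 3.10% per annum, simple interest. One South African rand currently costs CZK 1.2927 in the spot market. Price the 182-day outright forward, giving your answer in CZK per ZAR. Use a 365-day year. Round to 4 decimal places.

T = 182/365 years.
CZK accumulates by 1 + 0.0310×182/365 = 1.0154575.
Growth of 1 ZAR over T: 1 + 0.0581×182/365 = 1.0289704.
So F = 1.2927 × 1.0154575 / 1.0289704 = 1.275724 (CZK/ZAR).

1.2757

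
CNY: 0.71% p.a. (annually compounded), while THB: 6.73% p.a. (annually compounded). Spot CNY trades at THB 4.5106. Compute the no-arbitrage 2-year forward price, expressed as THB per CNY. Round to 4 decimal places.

T = 2 years.
THB accumulates by (1 + 0.0673)^2 = 1.1391293.
Growth of 1 CNY over T: (1 + 0.0071)^2 = 1.0142504.
CIP: F = S · (grow THB)/(grow CNY) = 4.5106 × 1.1391293/1.0142504 = 5.065965 THB per CNY.

5.0660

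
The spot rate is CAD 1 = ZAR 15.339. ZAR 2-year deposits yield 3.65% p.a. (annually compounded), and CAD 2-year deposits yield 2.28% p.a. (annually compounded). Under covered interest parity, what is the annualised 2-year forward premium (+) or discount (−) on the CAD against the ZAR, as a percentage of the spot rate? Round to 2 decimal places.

T = 2 years.
No-arbitrage forward: 15.339 × 1.0743322 / 1.0461198 = 15.752672 ZAR/CAD.
Annualised premium = (F − S)/S × (1/T) = (15.752672 − 15.339)/15.339 ÷ 2 = 1.35%.

+1.35%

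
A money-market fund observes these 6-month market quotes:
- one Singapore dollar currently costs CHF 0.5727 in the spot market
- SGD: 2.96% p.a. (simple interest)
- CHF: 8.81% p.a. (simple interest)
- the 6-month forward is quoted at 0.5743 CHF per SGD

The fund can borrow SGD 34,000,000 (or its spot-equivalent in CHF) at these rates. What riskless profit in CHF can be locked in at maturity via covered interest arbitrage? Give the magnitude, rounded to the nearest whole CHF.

CHF 514,345

T = 6/12 years.
Invest the SGD and cover forward: 34,000,000 × 1.014800 × 0.5743 = CHF 19,815,187.76.
Convert at spot and invest in CHF: 34,000,000 × 0.5727 × 1.044050 = CHF 20,329,532.79.
The quoted forward undervalues SGD, so borrow SGD, convert to CHF at spot, deposit the CHF at 8.81%, and buy SGD forward at 0.5743 to cover the loan.
Profit = 20,329,532.79 − 19,815,187.76 = CHF 514,345.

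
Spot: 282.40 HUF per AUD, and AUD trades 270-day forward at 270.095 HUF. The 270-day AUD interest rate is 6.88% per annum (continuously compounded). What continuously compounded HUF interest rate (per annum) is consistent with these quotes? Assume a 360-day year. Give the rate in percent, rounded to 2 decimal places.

0.94%

T = 270/360 years.
CIP gives F = S · g_HUF/g_AUD, so g_HUF/g_AUD = 270.095/282.4 = 0.9564271.
The AUD side grows by e^(0.0688×270/360) = 1.0529545.
Hence g_HUF = 1.0070742.
r = ln(1.0070742)/(270/360) = 0.009399 → 0.94%.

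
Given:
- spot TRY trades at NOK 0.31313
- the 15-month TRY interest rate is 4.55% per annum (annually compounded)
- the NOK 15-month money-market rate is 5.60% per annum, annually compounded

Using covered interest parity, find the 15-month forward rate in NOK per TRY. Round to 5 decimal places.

0.31707

T = 15/12 years.
NOK accumulates by (1 + 0.0560)^(15/12) = 1.0704833.
TRY accumulates by (1 + 0.0455)^(15/12) = 1.0571949.
CIP: F = S · (grow NOK)/(grow TRY) = 0.31313 × 1.0704833/1.0571949 = 0.3170659 NOK per TRY.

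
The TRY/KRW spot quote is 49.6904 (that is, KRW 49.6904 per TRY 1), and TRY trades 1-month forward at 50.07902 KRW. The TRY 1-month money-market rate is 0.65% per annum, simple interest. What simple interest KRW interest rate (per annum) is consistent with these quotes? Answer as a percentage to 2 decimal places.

10.04%

T = 1/12 years.
CIP gives F = S · g_KRW/g_TRY, so g_KRW/g_TRY = 50.07902/49.6904 = 1.0078208.
The TRY side grows by 1 + 0.0065×1/12 = 1.0005417.
So the KRW growth factor = 1.0083667.
(1.0083667 − 1)/T = 0.100400, i.e. 10.04%.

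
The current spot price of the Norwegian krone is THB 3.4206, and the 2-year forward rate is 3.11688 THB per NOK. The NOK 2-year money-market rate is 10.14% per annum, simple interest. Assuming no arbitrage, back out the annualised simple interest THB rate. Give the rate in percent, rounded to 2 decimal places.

4.80%

T = 2 years.
CIP gives F = S · g_THB/g_NOK, so g_THB/g_NOK = 3.11688/3.4206 = 0.9112086.
The NOK side grows by 1 + 0.1014×2 = 1.202800.
So the THB growth factor = 1.0960017.
(1.0960017 − 1)/T = 0.048001, i.e. 4.80%.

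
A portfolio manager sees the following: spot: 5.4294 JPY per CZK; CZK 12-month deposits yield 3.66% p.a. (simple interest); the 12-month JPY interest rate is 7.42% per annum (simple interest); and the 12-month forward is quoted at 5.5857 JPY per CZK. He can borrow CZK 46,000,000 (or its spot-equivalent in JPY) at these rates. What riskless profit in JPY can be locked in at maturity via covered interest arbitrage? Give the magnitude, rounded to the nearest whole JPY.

T = 1 year.
Keep in CZK, deliver into the forward: 46,000,000·1.036600·5.5857 = JPY 266,346,284.52.
Swap to JPY now, deposit: 46,000,000·5.4294·1.074200 = JPY 268,284,028.08.
The quoted forward undervalues CZK, so borrow CZK, convert to JPY at spot, deposit the JPY at 7.42%, and buy CZK forward at 5.5857 to cover the loan.
The gap between the two covered legs is JPY 1,937,744.

JPY 1,937,744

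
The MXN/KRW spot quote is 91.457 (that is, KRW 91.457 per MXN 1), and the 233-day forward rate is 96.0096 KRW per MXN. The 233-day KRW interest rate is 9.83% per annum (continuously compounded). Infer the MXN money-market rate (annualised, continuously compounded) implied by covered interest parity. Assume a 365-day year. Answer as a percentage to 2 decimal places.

T = 233/365 years.
CIP gives F = S · g_KRW/g_MXN, so g_KRW/g_MXN = 96.0096/91.457 = 1.0497786.
KRW growth factor: e^(0.0983×233/365) = 1.0647611.
That pins the MXN growth at 1.0142721.
r = ln(1.0142721)/(233/365) = 0.022200 → 2.22%.

2.22%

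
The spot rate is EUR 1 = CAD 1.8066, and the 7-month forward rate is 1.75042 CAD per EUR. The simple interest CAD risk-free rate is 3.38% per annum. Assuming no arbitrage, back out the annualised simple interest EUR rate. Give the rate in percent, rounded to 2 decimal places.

8.99%

T = 7/12 years.
F/S = 1.75042/1.8066 = 0.9689029 = (growth of CAD) / (growth of EUR).
The CAD side grows by 1 + 0.0338×7/12 = 1.0197167.
Hence g_EUR = 1.0524447.
r = (1.0524447 − 1)/(7/12) = 0.089905 → 8.99%.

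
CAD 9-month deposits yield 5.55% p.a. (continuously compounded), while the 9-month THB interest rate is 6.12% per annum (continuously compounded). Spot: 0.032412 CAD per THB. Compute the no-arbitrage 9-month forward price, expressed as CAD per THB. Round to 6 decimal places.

T = 9/12 years.
CAD accumulates by e^(0.0555×9/12) = 1.0425035.
THB accumulates by e^(0.0612×9/12) = 1.0469697.
CIP: F = S · (grow CAD)/(grow THB) = 0.032412 × 1.0425035/1.0469697 = 0.03227374 CAD per THB.

0.032274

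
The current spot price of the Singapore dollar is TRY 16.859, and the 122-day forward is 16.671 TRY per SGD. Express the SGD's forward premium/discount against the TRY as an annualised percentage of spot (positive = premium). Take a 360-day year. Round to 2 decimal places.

-3.29%

T = 122/360 years.
Period premium: (16.671 − 16.859)/16.859 = -0.0111513.
Per annum: -0.0111513 / (122/360) = -0.032905 = -3.29%.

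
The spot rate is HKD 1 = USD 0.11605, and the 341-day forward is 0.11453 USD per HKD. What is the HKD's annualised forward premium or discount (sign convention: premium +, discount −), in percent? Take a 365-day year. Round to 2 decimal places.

-1.40%

T = 341/365 years.
(F − S)/S = (0.11453 − 0.11605)/0.11605 = -0.0130978.
Annualise by dividing by T: -0.0130978 / (341/365) = -0.014020 → -1.40%.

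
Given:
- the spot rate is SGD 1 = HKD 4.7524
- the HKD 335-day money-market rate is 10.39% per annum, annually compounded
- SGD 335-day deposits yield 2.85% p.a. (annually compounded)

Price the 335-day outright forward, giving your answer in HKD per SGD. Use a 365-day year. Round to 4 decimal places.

T = 335/365 years.
HKD growth factor: (1 + 0.1039)^(335/365) = 1.0949676.
SGD accumulates by (1 + 0.0285)^(335/365) = 1.0261272.
So F = 4.7524 × 1.0949676 / 1.0261272 = 5.071227 (HKD/SGD).

5.0712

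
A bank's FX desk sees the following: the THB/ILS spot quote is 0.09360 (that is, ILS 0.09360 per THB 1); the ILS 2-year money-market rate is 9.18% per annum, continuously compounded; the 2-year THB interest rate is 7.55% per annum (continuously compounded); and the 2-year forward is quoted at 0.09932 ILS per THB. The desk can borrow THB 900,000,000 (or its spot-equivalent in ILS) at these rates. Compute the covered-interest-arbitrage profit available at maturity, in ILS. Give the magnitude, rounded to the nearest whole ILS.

ILS 2,740,627

T = 2 years.
Invest the THB and cover forward: 900,000,000 × 1.1629966581 × 0.09932 = ILS 103,957,945.27.
Convert at spot and invest in ILS: 900,000,000 × 0.09360 × 1.2015351129 = ILS 101,217,317.91.
The quoted forward overvalues THB, so borrow ILS, buy THB at spot, deposit the THB at 7.55%, and sell the proceeds forward at 0.09932.
The gap between the two covered legs is ILS 2,740,627.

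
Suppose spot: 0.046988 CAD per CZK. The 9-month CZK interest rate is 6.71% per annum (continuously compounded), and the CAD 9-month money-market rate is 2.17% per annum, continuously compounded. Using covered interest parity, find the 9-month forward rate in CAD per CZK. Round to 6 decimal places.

0.045415

T = 9/12 years.
CAD accumulates by e^(0.0217×9/12) = 1.0164082.
Growth of 1 CZK over T: e^(0.0671×9/12) = 1.0516128.
Forward (CAD per CZK) = 0.046988 × 1.0164082 / 1.0516128 = 0.04541499.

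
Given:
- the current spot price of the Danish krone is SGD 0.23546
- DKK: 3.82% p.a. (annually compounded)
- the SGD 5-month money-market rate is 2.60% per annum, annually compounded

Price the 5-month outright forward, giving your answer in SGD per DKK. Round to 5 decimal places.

0.23430

T = 5/12 years.
Growth of 1 SGD over T: (1 + 0.0260)^(5/12) = 1.0107523.
DKK accumulates by (1 + 0.0382)^(5/12) = 1.0157428.
Forward (SGD per DKK) = 0.23546 × 1.0107523 / 1.0157428 = 0.2343031.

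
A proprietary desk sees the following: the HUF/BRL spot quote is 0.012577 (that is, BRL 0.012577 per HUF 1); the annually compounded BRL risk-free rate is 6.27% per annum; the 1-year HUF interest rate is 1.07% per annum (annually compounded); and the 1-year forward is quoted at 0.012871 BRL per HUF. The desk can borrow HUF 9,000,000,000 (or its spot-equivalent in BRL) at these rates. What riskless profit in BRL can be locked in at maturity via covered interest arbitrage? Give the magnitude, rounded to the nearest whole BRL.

T = 1 year.
Route A — deposit HUF, sell forward: 9,000,000,000 × 1.010700 × 0.012871 = BRL 117,078,477.30.
Route B — convert at spot, deposit BRL: 9,000,000,000 × 0.012577 × 1.062700 = BRL 120,290,201.10.
The quoted forward undervalues HUF, so borrow HUF, convert to BRL at spot, deposit the BRL at 6.27%, and buy HUF forward at 0.012871 to cover the loan.
Profit = 120,290,201.10 − 117,078,477.30 = BRL 3,211,724.

BRL 3,211,724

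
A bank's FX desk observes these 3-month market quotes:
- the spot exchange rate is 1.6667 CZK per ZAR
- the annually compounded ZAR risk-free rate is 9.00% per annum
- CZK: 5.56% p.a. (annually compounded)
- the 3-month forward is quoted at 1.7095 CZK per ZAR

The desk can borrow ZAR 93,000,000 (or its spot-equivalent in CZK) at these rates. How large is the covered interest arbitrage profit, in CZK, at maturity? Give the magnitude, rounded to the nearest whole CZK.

T = 3/12 years.
Route A — deposit ZAR, sell forward: 93,000,000 × 1.02177818086 × 1.7095 = CZK 162,445,871.42.
Route B — convert at spot, deposit CZK: 93,000,000 × 1.6667 × 1.01361923972 = CZK 157,114,124.38.
The quoted forward overvalues ZAR, so borrow CZK, buy ZAR at spot, deposit the ZAR at 9.00%, and sell the proceeds forward at 1.7095.
Arbitrage profit = |162,445,871.42 − 157,114,124.38| = CZK 5,331,747.

CZK 5,331,747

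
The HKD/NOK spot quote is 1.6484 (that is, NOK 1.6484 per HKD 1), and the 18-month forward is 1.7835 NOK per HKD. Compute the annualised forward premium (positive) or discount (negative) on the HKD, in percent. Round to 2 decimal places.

T = 18/12 years.
(F − S)/S = (1.7835 − 1.6484)/1.6484 = 0.0819583.
×(1/T) gives 5.46% p.a.

+5.46%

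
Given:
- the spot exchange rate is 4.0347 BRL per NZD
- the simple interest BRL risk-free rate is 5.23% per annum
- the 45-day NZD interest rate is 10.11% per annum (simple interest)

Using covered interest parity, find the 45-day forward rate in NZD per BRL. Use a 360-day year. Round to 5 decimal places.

T = 45/360 years.
Growth of 1 BRL over T: 1 + 0.0523×45/360 = 1.0065375.
Growth of 1 NZD over T: 1 + 0.1011×45/360 = 1.0126375.
So F = 4.0347 × 1.0065375 / 1.0126375 = 4.010395 (BRL/NZD).
Invert for NZD per BRL: 1 / 4.010395 = 0.24935.

0.24935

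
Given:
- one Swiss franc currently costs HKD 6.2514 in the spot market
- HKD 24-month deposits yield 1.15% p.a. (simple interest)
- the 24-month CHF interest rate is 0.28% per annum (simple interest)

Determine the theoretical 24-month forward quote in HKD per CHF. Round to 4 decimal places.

6.3596

T = 2 years.
HKD accumulates by 1 + 0.0115×2 = 1.023000.
Growth of 1 CHF over T: 1 + 0.0028×2 = 1.005600.
Forward (HKD per CHF) = 6.2514 × 1.023000 / 1.005600 = 6.359569.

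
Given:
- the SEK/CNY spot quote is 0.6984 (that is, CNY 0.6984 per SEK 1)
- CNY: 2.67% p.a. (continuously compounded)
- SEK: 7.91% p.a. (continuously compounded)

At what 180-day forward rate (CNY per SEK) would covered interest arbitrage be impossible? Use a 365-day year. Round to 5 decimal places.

T = 180/365 years.
CNY accumulates by e^(0.0267×180/365) = 1.0132542.
SEK growth factor: e^(0.0791×180/365) = 1.039779.
So F = 0.6984 × 1.0132542 / 1.039779 = 0.6805838 (CNY/SEK).

0.68058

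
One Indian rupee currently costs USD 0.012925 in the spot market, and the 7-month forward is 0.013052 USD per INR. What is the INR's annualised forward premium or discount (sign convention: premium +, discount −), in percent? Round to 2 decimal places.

+1.68%

T = 7/12 years.
Period premium: (0.013052 − 0.012925)/0.012925 = 0.0098259.
Per annum: 0.0098259 / (7/12) = 0.016844 = 1.68%.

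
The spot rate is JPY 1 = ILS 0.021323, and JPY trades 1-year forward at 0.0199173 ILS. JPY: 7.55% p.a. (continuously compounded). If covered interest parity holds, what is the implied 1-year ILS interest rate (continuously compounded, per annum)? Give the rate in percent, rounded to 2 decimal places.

0.73%

T = 1 year.
By CIP, F/S equals the ILS-to-JPY growth ratio: 0.0199173/0.021323 = 0.9340759.
JPY growth factor: e^(0.0755×1) = 1.0784232.
So the ILS growth factor = 1.0073291.
r = ln(1.0073291)/1 = 0.007302 → 0.73%.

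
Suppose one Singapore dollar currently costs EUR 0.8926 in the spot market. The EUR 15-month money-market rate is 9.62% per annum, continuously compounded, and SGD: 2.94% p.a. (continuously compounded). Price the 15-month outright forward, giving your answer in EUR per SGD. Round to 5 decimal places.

T = 15/12 years.
EUR growth factor: e^(0.0962×15/12) = 1.1277788.
SGD growth factor: e^(0.0294×15/12) = 1.0374336.
CIP: F = S · (grow EUR)/(grow SGD) = 0.8926 × 1.1277788/1.0374336 = 0.9703323 EUR per SGD.

0.97033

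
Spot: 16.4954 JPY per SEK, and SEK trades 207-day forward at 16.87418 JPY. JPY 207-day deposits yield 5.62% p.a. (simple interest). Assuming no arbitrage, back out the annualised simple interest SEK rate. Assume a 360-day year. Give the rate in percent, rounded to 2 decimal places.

T = 207/360 years.
CIP gives F = S · g_JPY/g_SEK, so g_JPY/g_SEK = 16.87418/16.4954 = 1.0229628.
The JPY side grows by 1 + 0.0562×207/360 = 1.032315.
That pins the SEK growth at 1.0091423.
(1.0091423 − 1)/T = 0.015900, i.e. 1.59%.

1.59%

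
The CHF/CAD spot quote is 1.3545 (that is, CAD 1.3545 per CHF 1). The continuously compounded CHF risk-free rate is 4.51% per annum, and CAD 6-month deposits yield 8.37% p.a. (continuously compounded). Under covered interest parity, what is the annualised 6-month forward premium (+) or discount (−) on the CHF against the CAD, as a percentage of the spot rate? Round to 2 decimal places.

+3.90%

T = 6/12 years.
No-arbitrage forward: 1.3545 × 1.0427381 / 1.0228062 = 1.3808958 CAD/CHF.
Annualised premium = (F − S)/S × (1/T) = (1.3808958 − 1.3545)/1.3545 ÷ (6/12) = 3.90%.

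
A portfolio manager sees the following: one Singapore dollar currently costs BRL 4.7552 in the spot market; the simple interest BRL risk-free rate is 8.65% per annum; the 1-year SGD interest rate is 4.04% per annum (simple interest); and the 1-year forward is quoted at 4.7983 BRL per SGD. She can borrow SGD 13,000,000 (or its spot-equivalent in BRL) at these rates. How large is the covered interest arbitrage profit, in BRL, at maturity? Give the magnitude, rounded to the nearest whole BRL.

T = 1 year.
Keep in SGD, deliver into the forward: 13,000,000·1.040400·4.7983 = BRL 64,897,967.16.
Swap to BRL now, deposit: 13,000,000·4.7552·1.086500 = BRL 67,164,822.40.
The quoted forward undervalues SGD, so borrow SGD, convert to BRL at spot, deposit the BRL at 8.65%, and buy SGD forward at 4.7983 to cover the loan.
The gap between the two covered legs is BRL 2,266,855.

BRL 2,266,855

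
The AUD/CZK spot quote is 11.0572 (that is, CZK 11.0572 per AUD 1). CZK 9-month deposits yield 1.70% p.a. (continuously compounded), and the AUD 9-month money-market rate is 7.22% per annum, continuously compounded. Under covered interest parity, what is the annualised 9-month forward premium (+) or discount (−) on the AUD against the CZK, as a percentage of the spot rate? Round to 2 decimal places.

T = 9/12 years.
No-arbitrage forward: 11.0572 × 1.0128316 / 1.0556429 = 10.6087784 CZK/AUD.
Annualised premium = (F − S)/S × (1/T) = (10.6087784 − 11.0572)/11.0572 ÷ (9/12) = -5.41%.

-5.41%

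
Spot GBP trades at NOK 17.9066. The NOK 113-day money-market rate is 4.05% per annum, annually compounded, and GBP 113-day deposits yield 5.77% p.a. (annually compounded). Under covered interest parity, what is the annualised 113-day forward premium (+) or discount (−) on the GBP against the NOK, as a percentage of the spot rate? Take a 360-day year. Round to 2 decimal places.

-1.64%

T = 113/360 years.
No-arbitrage forward: 17.9066 × 1.0125398 / 1.0177641 = 17.8146834 NOK/GBP.
Annualised premium = (F − S)/S × (1/T) = (17.8146834 − 17.9066)/17.9066 ÷ (113/360) = -1.64%.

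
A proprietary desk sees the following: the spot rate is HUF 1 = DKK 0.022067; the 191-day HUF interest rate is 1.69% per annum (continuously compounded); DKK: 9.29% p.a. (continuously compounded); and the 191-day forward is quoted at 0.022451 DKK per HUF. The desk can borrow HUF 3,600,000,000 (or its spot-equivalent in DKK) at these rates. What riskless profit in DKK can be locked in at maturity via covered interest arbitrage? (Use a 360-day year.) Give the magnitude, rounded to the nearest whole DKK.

DKK 1,903,293

T = 191/360 years.
Keep in HUF, deliver into the forward: 3,600,000,000·1.0090067074·0.022451 = DKK 81,551,554.52.
Swap to DKK now, deposit: 3,600,000,000·0.022067·1.0505234997 = DKK 83,454,847.44.
The quoted forward undervalues HUF, so borrow HUF, convert to DKK at spot, deposit the DKK at 9.29%, and buy HUF forward at 0.022451 to cover the loan.
Arbitrage profit = |81,551,554.52 − 83,454,847.44| = DKK 1,903,293.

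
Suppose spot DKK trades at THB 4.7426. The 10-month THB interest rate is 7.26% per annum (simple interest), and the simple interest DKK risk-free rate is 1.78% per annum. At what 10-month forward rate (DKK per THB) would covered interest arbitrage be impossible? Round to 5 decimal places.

T = 10/12 years.
THB accumulates by 1 + 0.0726×10/12 = 1.060500.
DKK growth factor: 1 + 0.0178×10/12 = 1.0148333.
CIP: F = S · (grow THB)/(grow DKK) = 4.7426 × 1.060500/1.0148333 = 4.956013 THB per DKK.
Quoted the other way: 1/4.956013 = 0.20178 DKK per THB.

0.20178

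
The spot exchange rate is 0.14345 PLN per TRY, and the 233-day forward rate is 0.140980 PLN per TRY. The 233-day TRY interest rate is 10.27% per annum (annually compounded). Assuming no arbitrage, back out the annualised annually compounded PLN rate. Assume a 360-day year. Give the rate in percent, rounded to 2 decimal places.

7.35%

T = 233/360 years.
CIP gives F = S · g_PLN/g_TRY, so g_PLN/g_TRY = 0.14098/0.14345 = 0.9827815.
TRY growth factor: (1 + 0.1027)^(233/360) = 1.0653182.
That pins the PLN growth at 1.046975.
r = 1.046975^(360/233) − 1 = 0.073502 → 7.35%.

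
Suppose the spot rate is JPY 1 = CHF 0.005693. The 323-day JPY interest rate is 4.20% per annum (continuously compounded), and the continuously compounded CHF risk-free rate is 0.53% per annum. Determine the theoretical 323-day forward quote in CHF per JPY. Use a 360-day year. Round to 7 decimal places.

T = 323/360 years.
CHF accumulates by e^(0.0053×323/360) = 1.0047666.
JPY growth factor: e^(0.0420×323/360) = 1.0384024.
So F = 0.005693 × 1.0047666 / 1.0384024 = 0.005508593 (CHF/JPY).

0.0055086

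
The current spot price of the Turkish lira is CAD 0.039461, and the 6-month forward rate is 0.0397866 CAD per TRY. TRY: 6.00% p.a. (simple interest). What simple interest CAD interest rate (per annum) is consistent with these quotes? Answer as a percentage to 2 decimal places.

7.70%

T = 6/12 years.
F/S = 0.0397866/0.039461 = 1.0082512 = (growth of CAD) / (growth of TRY).
TRY growth factor: 1 + 0.0600×6/12 = 1.030000.
Hence g_CAD = 1.0384987.
(1.0384987 − 1)/T = 0.076997, i.e. 7.70%.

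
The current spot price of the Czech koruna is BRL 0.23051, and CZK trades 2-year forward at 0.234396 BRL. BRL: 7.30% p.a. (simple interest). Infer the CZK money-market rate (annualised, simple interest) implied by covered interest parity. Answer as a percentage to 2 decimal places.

T = 2 years.
By CIP, F/S equals the BRL-to-CZK growth ratio: 0.234396/0.23051 = 1.0168583.
BRL growth factor: 1 + 0.0730×2 = 1.146000.
So the CZK growth factor = 1.1270007.
r = (1.1270007 − 1)/2 = 0.063500 → 6.35%.

6.35%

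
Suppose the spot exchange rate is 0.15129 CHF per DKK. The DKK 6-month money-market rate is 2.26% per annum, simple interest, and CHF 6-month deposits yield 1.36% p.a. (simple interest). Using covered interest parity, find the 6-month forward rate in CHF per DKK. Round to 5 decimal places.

T = 6/12 years.
Growth of 1 CHF over T: 1 + 0.0136×6/12 = 1.006800.
DKK accumulates by 1 + 0.0226×6/12 = 1.011300.
CIP: F = S · (grow CHF)/(grow DKK) = 0.15129 × 1.006800/1.011300 = 0.1506168 CHF per DKK.

0.15062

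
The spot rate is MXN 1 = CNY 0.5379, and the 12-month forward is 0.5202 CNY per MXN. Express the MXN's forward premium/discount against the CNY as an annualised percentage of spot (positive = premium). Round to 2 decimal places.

-3.29%

T = 1 year.
Period premium: (0.5202 − 0.5379)/0.5379 = -0.0329057.
×(1/T) gives -3.29% p.a.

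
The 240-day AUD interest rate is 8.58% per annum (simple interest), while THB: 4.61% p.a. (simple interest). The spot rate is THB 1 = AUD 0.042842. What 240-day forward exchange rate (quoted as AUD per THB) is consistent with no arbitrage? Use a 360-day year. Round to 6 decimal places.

T = 240/360 years.
Growth of 1 AUD over T: 1 + 0.0858×240/360 = 1.057200.
THB accumulates by 1 + 0.0461×240/360 = 1.0307333.
Forward (AUD per THB) = 0.042842 × 1.057200 / 1.0307333 = 0.04394208.

0.043942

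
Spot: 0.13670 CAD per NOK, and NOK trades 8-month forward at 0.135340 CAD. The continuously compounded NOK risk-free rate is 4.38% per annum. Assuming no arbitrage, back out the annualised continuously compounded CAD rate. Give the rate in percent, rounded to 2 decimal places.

2.88%

T = 8/12 years.
F/S = 0.13534/0.1367 = 0.9900512 = (growth of CAD) / (growth of NOK).
NOK growth factor: e^(0.0438×8/12) = 1.0296305.
So the CAD growth factor = 1.0193869.
Take logs: ln 1.0193869 / (8/12) = 0.028802, so 2.88%.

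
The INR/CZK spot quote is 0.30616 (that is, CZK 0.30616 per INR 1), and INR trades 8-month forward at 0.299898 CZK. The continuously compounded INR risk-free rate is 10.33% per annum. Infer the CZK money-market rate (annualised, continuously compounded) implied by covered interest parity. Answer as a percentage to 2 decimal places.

7.23%

T = 8/12 years.
CIP gives F = S · g_CZK/g_INR, so g_CZK/g_INR = 0.299898/0.30616 = 0.9795466.
INR growth factor: e^(0.1033×8/12) = 1.0712934.
So the CZK growth factor = 1.0493818.
Take logs: ln 1.0493818 / (8/12) = 0.072302, so 7.23%.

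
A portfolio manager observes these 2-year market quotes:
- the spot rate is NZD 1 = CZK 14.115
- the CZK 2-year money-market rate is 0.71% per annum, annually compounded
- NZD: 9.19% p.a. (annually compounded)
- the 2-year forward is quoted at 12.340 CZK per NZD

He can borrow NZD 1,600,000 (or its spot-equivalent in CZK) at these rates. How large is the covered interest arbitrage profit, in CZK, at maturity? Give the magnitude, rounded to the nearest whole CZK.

CZK 633,866

T = 2 years.
Route A — deposit NZD, sell forward: 1,600,000 × 1.19224561 × 12.340 = CZK 23,539,697.32.
Route B — convert at spot, deposit CZK: 1,600,000 × 14.115 × 1.01425041 = CZK 22,905,831.26.
The quoted forward overvalues NZD, so borrow CZK, buy NZD at spot, deposit the NZD at 9.19%, and sell the proceeds forward at 12.340.
Profit = 23,539,697.32 − 22,905,831.26 = CZK 633,866.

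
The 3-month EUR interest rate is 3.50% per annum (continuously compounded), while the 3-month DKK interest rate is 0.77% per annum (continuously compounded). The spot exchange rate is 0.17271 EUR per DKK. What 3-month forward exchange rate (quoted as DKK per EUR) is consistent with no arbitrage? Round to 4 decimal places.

5.7507

T = 3/12 years.
EUR accumulates by e^(0.0350×3/12) = 1.0087884.
Growth of 1 DKK over T: e^(0.0077×3/12) = 1.0019269.
CIP: F = S · (grow EUR)/(grow DKK) = 0.17271 × 1.0087884/1.0019269 = 0.1738928 EUR per DKK.
Invert for DKK per EUR: 1 / 0.1738928 = 5.7507.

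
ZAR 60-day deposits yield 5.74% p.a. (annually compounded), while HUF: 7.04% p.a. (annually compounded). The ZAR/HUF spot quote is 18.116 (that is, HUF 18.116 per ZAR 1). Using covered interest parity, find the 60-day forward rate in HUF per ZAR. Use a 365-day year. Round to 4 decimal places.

T = 60/365 years.
Growth of 1 HUF over T: (1 + 0.0704)^(60/365) = 1.01124618.
Growth of 1 ZAR over T: (1 + 0.0574)^(60/365) = 1.00921697.
So F = 18.116 × 1.01124618 / 1.00921697 = 18.152425 (HUF/ZAR).

18.1524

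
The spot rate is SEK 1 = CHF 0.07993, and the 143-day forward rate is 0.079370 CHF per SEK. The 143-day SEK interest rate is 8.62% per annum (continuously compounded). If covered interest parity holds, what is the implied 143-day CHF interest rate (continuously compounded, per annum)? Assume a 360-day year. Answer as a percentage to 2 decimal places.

T = 143/360 years.
By CIP, F/S equals the CHF-to-SEK growth ratio: 0.07937/0.07993 = 0.9929939.
SEK growth factor: e^(0.0862×143/360) = 1.0348335.
Hence g_CHF = 1.0275834.
r = ln(1.0275834)/(143/360) = 0.068500 → 6.85%.

6.85%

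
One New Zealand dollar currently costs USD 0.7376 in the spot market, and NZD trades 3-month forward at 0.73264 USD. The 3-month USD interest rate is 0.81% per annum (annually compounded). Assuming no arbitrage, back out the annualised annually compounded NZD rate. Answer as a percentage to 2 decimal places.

3.57%

T = 3/12 years.
CIP gives F = S · g_USD/g_NZD, so g_USD/g_NZD = 0.73264/0.7376 = 0.9932755.
The USD side grows by (1 + 0.0081)^(3/12) = 1.0020189.
Hence g_NZD = 1.0088026.
r = 1.0088026^(12/3) − 1 = 0.035678 → 3.57%.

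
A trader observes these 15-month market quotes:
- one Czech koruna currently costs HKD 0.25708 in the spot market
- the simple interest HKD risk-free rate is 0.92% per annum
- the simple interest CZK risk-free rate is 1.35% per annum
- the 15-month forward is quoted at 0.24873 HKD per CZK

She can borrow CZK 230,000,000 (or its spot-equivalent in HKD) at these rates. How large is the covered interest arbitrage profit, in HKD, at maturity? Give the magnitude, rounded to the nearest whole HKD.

HKD 1,635,093

T = 15/12 years.
Route A — deposit CZK, sell forward: 230,000,000 × 1.016875 × 0.24873 = HKD 58,173,283.31.
Route B — convert at spot, deposit HKD: 230,000,000 × 0.25708 × 1.011500 = HKD 59,808,376.60.
The quoted forward undervalues CZK, so borrow CZK, convert to HKD at spot, deposit the HKD at 0.92%, and buy CZK forward at 0.24873 to cover the loan.
Profit = 59,808,376.60 − 58,173,283.31 = HKD 1,635,093.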